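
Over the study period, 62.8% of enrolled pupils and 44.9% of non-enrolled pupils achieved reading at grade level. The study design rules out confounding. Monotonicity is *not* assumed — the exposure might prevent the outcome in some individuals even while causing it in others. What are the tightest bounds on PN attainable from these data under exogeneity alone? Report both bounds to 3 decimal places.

p₁ = 0.628, p₀ = 0.449.
Under exogeneity alone the bounds on PN are max{0,(p₁−p₀)/p₁} ≤ PN ≤ min{1,(1−p₀)/p₁}.
  lower = (p₁ − p₀)/p₁ = 0.179 / 0.628 ≈ 0.2850
  upper = min{1, (1 − p₀)/p₁} = 0.551 / 0.628 ≈ 0.8774

0.285 ≤ PN ≤ 0.877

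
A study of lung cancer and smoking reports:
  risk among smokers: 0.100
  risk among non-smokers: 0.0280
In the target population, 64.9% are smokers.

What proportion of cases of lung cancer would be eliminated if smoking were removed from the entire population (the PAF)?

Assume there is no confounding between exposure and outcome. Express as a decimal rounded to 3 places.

PAF ≈ 0.625

Let p₁ = 0.1, p₀ = 0.028.
Overall risk P(Y=1) = π·p₁ + (1−π)·p₀ = 0.649×0.1 + 0.351×0.028 = 0.074728.
Under exogeneity, PAF = [P(Y=1) − p₀] / P(Y=1).
PAF = (0.074728 − 0.028) / 0.074728 ≈ 0.6253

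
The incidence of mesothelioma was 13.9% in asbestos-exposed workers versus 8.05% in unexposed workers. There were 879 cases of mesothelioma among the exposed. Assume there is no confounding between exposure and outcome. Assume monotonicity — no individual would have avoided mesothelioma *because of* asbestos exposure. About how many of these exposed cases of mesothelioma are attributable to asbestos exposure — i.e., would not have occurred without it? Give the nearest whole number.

about 370 cases

p₁ = 0.139, p₀ = 0.0805.
PN = (p₁ − p₀)/p₁ = (0.139 − 0.0805) / 0.139 ≈ 0.42086.
Attributable cases ≈ PN × (exposed cases) = 0.42086 × 879 ≈ 369.94.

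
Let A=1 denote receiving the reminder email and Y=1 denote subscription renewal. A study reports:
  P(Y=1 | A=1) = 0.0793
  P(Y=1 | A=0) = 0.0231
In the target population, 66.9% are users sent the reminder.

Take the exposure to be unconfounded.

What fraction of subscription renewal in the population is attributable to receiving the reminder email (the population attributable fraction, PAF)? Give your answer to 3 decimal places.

PAF ≈ 0.619

Let p₁ = 0.0793, p₀ = 0.0231.
Overall risk P(Y=1) = π·p₁ + (1−π)·p₀ = 0.669×0.0793 + 0.331×0.0231 = 0.060698.
Under exogeneity, PAF = [P(Y=1) − p₀] / P(Y=1).
PAF = (0.060698 − 0.0231) / 0.060698 ≈ 0.6194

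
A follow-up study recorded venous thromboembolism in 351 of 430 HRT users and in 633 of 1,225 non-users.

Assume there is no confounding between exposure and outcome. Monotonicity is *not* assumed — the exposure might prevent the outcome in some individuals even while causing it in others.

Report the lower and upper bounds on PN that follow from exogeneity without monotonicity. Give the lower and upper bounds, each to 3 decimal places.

p₁ = P(outcome | exposed) = 351/430 = 0.81628
p₀ = P(outcome | unexposed) = 633/1225 = 0.51673
Under exogeneity alone the bounds on PN are max{0,(p₁−p₀)/p₁} ≤ PN ≤ min{1,(1−p₀)/p₁}.
  lower = (p₁ − p₀)/p₁ = 0.29954 / 0.81628 ≈ 0.3670
  upper = min{1, (1 − p₀)/p₁} = 0.48327 / 0.81628 ≈ 0.5920

0.367 ≤ PN ≤ 0.592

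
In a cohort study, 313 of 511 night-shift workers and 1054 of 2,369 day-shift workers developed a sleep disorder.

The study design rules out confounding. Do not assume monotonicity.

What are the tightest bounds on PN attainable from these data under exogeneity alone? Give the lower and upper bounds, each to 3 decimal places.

0.274 ≤ PN ≤ 0.906

p₁ = P(outcome | exposed) = 313/511 = 0.61252
p₀ = P(outcome | unexposed) = 1054/2369 = 0.44491
Under exogeneity alone the bounds on PN are max{0,(p₁−p₀)/p₁} ≤ PN ≤ min{1,(1−p₀)/p₁}.
  lower = (p₁ − p₀)/p₁ = 0.16761 / 0.61252 ≈ 0.2736
  upper = min{1, (1 − p₀)/p₁} = 0.55509 / 0.61252 ≈ 0.9062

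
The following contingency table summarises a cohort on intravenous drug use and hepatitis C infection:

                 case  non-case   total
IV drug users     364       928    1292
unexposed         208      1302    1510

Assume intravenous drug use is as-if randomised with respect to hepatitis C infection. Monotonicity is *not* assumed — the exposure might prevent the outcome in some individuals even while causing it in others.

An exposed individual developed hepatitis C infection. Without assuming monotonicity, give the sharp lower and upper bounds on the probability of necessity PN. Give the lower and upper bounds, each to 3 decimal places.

0.511 ≤ PN ≤ 1.000

p₁ = P(outcome | exposed) = 364/1292 = 0.28173
p₀ = P(outcome | unexposed) = 208/1510 = 0.13775
Under exogeneity alone the bounds on PN are max{0,(p₁−p₀)/p₁} ≤ PN ≤ min{1,(1−p₀)/p₁}.
  lower = (p₁ − p₀)/p₁ = 0.14399 / 0.28173 ≈ 0.5111
  upper = min{1, (1 − p₀)/p₁} = 0.86225 / 0.28173 ≈ 3.0605 → capped at 1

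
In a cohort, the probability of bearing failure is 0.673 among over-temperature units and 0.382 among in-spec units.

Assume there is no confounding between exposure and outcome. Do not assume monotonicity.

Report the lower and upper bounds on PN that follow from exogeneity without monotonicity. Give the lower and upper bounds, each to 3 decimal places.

0.432 ≤ PN ≤ 0.918

Let p₁ = 0.673, p₀ = 0.382.
Under exogeneity alone the bounds on PN are max{0,(p₁−p₀)/p₁} ≤ PN ≤ min{1,(1−p₀)/p₁}.
  lower = (p₁ − p₀)/p₁ = 0.291 / 0.673 ≈ 0.4324
  upper = min{1, (1 − p₀)/p₁} = 0.618 / 0.673 ≈ 0.9183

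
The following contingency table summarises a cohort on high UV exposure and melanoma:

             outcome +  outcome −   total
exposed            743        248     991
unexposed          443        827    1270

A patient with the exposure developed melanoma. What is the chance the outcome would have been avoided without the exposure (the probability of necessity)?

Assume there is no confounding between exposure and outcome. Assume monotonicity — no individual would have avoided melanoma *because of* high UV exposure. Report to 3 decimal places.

PN ≈ 0.535

p₁ = P(outcome | exposed) = 743/991 = 0.74975
p₀ = P(outcome | unexposed) = 443/1270 = 0.34882
Under exogeneity and monotonicity, PN = (p₁ − p₀)/p₁.
PN = (0.74975 − 0.34882) / 0.74975 ≈ 0.5348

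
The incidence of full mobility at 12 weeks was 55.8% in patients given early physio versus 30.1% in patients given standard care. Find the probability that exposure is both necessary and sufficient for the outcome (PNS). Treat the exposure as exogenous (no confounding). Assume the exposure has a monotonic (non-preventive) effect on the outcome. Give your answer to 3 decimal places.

PNS ≈ 0.257

p₁ = 0.558, p₀ = 0.301.
Under exogeneity and monotonicity, PNS = p₁ − p₀.
PNS = 0.558 − 0.301 = 0.257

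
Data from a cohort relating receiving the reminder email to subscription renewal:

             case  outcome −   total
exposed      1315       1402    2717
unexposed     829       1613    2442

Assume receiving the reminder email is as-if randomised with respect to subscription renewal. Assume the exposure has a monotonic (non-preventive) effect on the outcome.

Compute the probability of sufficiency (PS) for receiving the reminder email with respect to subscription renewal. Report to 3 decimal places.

PS ≈ 0.219

p₁ = P(outcome | exposed) = 1315/2717 = 0.48399
p₀ = P(outcome | unexposed) = 829/2442 = 0.33948
Under exogeneity and monotonicity, PS = (p₁ − p₀)/(1 − p₀).
PS = (0.48399 − 0.33948) / 0.66052 ≈ 0.2188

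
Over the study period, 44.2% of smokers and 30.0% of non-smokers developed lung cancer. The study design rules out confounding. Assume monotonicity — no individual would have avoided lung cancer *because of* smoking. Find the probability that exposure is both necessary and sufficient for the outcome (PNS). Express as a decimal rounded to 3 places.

p₁ = 0.442, p₀ = 0.3.
Under exogeneity and monotonicity, PNS = p₁ − p₀.
PNS = 0.442 − 0.3 = 0.142

PNS ≈ 0.142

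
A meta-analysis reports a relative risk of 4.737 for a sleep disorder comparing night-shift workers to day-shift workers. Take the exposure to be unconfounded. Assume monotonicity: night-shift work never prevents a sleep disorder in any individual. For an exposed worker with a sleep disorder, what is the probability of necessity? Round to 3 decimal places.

PN ≈ 0.789

Under exogeneity and monotonicity, PN = (RR − 1) / RR = 1 − 1/RR.
PN = (4.737 − 1) / 4.737 = 3.737 / 4.737 ≈ 0.7889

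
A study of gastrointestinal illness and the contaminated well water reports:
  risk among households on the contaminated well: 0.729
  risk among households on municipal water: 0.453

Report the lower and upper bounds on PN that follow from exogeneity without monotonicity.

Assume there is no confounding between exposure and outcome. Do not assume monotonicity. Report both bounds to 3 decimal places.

Let p₁ = 0.729, p₀ = 0.453.
Under exogeneity alone the bounds on PN are max{0,(p₁−p₀)/p₁} ≤ PN ≤ min{1,(1−p₀)/p₁}.
  lower = (p₁ − p₀)/p₁ = 0.276 / 0.729 ≈ 0.3786
  upper = min{1, (1 − p₀)/p₁} = 0.547 / 0.729 ≈ 0.7503

0.379 ≤ PN ≤ 0.750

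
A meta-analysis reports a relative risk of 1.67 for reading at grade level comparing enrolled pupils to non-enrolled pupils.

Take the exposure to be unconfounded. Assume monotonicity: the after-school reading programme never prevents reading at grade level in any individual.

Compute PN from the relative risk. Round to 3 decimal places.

PN ≈ 0.401

Under exogeneity and monotonicity, PN = (RR − 1) / RR = 1 − 1/RR.
PN = (1.67 − 1) / 1.67 = 0.67 / 1.67 ≈ 0.4012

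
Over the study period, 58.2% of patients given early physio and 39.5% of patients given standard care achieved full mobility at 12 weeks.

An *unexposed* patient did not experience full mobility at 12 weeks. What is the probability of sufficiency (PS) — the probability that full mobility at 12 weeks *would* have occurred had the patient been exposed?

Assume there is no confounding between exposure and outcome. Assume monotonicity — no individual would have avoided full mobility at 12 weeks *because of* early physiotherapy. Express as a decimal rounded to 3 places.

PS ≈ 0.309

p₁ = 0.582, p₀ = 0.395.
Under exogeneity and monotonicity, PS = (p₁ − p₀) / (1 − p₀).
PS = (0.582 − 0.395) / (1 − 0.395) = 0.187 / 0.605 ≈ 0.3091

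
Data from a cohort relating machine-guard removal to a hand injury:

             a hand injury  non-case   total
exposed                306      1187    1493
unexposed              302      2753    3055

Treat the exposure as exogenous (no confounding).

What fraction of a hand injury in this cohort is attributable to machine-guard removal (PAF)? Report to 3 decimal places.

p₁ = P(outcome | exposed) = 306/1493 = 0.20496
p₀ = P(outcome | unexposed) = 302/3055 = 0.098854
Exposure prevalence π = 1493/4548 = 0.32828; overall risk P(Y=1) = 0.13369.
Under exogeneity, PAF = [P(Y=1) − p₀]/P(Y=1).
PAF = (0.13369 − 0.098854) / 0.13369 ≈ 0.2605

PAF ≈ 0.261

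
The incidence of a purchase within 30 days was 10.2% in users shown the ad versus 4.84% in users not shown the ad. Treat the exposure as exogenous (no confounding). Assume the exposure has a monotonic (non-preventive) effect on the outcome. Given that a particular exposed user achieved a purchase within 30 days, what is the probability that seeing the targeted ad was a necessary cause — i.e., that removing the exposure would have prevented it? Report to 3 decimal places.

p₁ = 0.102, p₀ = 0.0484.
Under exogeneity and monotonicity, PN = (p₁ − p₀) / p₁.
PN = (0.102 − 0.0484) / 0.102 = 0.0536 / 0.102 ≈ 0.5255

PN ≈ 0.525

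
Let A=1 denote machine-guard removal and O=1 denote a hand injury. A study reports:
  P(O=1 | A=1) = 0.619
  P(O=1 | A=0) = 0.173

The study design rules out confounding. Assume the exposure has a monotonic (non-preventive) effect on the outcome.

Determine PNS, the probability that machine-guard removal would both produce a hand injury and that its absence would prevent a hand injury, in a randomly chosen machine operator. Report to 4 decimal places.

Let p₁ = 0.619, p₀ = 0.173.
Under exogeneity and monotonicity, PNS = p₁ − p₀.
PNS = 0.619 − 0.173 = 0.446

PNS ≈ 0.4460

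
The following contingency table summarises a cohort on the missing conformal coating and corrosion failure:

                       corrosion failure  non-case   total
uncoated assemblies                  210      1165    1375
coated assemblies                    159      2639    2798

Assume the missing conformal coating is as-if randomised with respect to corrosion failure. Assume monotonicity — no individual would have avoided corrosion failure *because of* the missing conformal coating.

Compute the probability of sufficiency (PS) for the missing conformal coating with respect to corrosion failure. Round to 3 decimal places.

PS ≈ 0.102

p₁ = P(outcome | exposed) = 210/1375 = 0.15273
p₀ = P(outcome | unexposed) = 159/2798 = 0.056826
Under exogeneity and monotonicity, PS = (p₁ − p₀)/(1 − p₀).
PS = (0.15273 − 0.056826) / 0.94317 ≈ 0.1017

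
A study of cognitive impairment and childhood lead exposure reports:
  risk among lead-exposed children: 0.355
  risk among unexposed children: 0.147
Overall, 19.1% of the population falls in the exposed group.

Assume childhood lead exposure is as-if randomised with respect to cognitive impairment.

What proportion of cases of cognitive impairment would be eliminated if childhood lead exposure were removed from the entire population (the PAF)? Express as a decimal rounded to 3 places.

Let p₁ = 0.355, p₀ = 0.147.
Overall risk P(Y=1) = π·p₁ + (1−π)·p₀ = 0.191×0.355 + 0.809×0.147 = 0.18673.
Under exogeneity, PAF = [P(Y=1) − p₀] / P(Y=1).
PAF = (0.18673 − 0.147) / 0.18673 ≈ 0.2128

PAF ≈ 0.213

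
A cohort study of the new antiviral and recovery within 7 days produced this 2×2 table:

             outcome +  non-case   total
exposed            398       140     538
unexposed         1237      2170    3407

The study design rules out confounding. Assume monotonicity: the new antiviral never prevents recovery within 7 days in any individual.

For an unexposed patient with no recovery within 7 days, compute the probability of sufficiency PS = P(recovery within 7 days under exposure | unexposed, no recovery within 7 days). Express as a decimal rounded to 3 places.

PS ≈ 0.591

p₁ = P(outcome | exposed) = 398/538 = 0.73978
p₀ = P(outcome | unexposed) = 1237/3407 = 0.36308
Under exogeneity and monotonicity, PS = (p₁ − p₀) / (1 − p₀).
PS = (0.73978 − 0.36308) / (1 − 0.36308) = 0.3767 / 0.63692 ≈ 0.5914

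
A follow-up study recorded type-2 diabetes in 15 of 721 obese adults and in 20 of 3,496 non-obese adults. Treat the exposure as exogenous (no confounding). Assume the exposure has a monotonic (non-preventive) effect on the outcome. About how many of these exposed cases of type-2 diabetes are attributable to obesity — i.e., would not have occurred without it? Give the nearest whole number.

p₁ = P(outcome | exposed) = 15/721 = 0.020804
p₀ = P(outcome | unexposed) = 20/3496 = 0.0057208
PN = (p₁ − p₀)/p₁ = (0.020804 − 0.0057208) / 0.020804 ≈ 0.72502.
Attributable cases ≈ PN × (exposed cases) = 0.72502 × 15 ≈ 10.88.

about 11 cases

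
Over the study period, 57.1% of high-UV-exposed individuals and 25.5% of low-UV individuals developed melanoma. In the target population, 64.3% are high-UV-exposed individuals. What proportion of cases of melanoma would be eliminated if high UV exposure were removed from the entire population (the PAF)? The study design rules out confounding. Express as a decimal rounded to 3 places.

p₁ = 0.571, p₀ = 0.255.
Overall risk P(Y=1) = π·p₁ + (1−π)·p₀ = 0.643×0.571 + 0.357×0.255 = 0.45819.
Under exogeneity, PAF = [P(Y=1) − p₀] / P(Y=1).
PAF = (0.45819 − 0.255) / 0.45819 ≈ 0.4435

PAF ≈ 0.443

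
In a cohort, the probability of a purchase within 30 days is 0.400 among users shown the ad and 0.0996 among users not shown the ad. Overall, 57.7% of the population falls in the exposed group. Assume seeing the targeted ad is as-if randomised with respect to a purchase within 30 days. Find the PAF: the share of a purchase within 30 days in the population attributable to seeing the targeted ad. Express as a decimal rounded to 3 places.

PAF ≈ 0.635

Let p₁ = 0.4, p₀ = 0.0996.
Overall risk P(Y=1) = π·p₁ + (1−π)·p₀ = 0.577×0.4 + 0.423×0.0996 = 0.27293.
Under exogeneity, PAF = [P(Y=1) − p₀] / P(Y=1).
PAF = (0.27293 − 0.0996) / 0.27293 ≈ 0.6351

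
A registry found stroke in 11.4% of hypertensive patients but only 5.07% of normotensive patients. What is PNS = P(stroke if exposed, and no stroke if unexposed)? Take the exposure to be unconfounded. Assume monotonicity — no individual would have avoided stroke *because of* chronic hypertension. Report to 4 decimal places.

PNS ≈ 0.0633

p₁ = 0.114, p₀ = 0.0507.
Under exogeneity and monotonicity, PNS = p₁ − p₀.
PNS = 0.114 − 0.0507 = 0.0633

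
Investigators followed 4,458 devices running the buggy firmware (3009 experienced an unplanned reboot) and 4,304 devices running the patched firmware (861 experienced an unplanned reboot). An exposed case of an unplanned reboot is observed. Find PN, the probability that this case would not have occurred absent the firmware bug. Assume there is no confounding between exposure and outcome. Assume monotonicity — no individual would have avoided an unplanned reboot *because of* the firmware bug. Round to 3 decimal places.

p₁ = P(outcome | exposed) = 3009/4458 = 0.67497
p₀ = P(outcome | unexposed) = 861/4304 = 0.20005
Under exogeneity and monotonicity, PN = (p₁ − p₀) / p₁.
PN = (0.67497 − 0.20005) / 0.67497 = 0.47492 / 0.67497 ≈ 0.7036

PN ≈ 0.704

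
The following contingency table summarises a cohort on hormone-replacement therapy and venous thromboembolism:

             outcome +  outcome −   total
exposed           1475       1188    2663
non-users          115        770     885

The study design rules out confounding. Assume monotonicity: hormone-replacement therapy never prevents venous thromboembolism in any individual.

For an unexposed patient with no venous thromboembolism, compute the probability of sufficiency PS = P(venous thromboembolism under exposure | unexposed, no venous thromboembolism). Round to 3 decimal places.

PS ≈ 0.487

p₁ = P(outcome | exposed) = 1475/2663 = 0.55389
p₀ = P(outcome | unexposed) = 115/885 = 0.12994
Under exogeneity and monotonicity, PS = (p₁ − p₀)/(1 − p₀).
PS = (0.55389 − 0.12994) / 0.87006 ≈ 0.4873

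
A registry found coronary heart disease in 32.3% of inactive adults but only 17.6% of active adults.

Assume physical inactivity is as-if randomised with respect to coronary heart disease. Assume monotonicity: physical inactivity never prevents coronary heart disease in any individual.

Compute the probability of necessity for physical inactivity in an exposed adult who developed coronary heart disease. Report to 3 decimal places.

PN ≈ 0.455

p₁ = 0.323, p₀ = 0.176.
Under exogeneity and monotonicity, PN = (p₁ − p₀) / p₁.
PN = (0.323 − 0.176) / 0.323 = 0.147 / 0.323 ≈ 0.4551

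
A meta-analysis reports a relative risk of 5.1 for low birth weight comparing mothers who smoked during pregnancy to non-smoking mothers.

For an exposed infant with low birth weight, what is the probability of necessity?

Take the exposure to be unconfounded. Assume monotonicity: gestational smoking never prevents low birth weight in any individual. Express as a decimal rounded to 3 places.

PN ≈ 0.804

Under exogeneity and monotonicity, PN = (RR − 1) / RR = 1 − 1/RR.
PN = (5.1 − 1) / 5.1 = 4.1 / 5.1 ≈ 0.8039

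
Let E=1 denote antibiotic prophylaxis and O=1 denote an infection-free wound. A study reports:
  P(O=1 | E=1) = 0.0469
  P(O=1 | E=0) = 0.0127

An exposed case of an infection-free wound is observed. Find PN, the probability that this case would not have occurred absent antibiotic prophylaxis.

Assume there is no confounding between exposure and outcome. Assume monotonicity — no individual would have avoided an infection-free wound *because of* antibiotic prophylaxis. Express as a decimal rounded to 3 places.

PN ≈ 0.729

Let p₁ = 0.0469, p₀ = 0.0127.
Under exogeneity and monotonicity, PN = (p₁ − p₀) / p₁.
PN = (0.0469 − 0.0127) / 0.0469 = 0.0342 / 0.0469 ≈ 0.7292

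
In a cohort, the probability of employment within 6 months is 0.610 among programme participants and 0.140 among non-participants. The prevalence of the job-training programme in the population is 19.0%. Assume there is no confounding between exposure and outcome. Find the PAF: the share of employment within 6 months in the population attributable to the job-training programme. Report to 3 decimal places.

Let p₁ = 0.61, p₀ = 0.14.
Overall risk P(Y=1) = π·p₁ + (1−π)·p₀ = 0.19×0.61 + 0.81×0.14 = 0.2293.
Under exogeneity, PAF = [P(Y=1) − p₀] / P(Y=1).
PAF = (0.2293 − 0.14) / 0.2293 ≈ 0.3894

PAF ≈ 0.389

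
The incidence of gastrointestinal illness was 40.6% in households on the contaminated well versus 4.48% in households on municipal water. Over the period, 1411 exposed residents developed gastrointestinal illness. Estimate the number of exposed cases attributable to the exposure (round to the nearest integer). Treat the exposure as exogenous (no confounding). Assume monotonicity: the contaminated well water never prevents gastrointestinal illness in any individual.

p₁ = 0.406, p₀ = 0.0448.
PN = (p₁ − p₀)/p₁ = (0.406 − 0.0448) / 0.406 ≈ 0.88966.
Attributable cases ≈ PN × (exposed cases) = 0.88966 × 1411 ≈ 1255.30.

about 1255 cases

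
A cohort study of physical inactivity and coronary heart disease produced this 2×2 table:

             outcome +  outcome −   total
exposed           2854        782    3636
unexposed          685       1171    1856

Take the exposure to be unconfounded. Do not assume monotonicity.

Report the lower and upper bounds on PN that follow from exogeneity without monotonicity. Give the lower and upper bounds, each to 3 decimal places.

p₁ = P(outcome | exposed) = 2854/3636 = 0.78493
p₀ = P(outcome | unexposed) = 685/1856 = 0.36907
Under exogeneity alone the bounds on PN are max{0,(p₁−p₀)/p₁} ≤ PN ≤ min{1,(1−p₀)/p₁}.
  lower = (p₁ − p₀)/p₁ = 0.41586 / 0.78493 ≈ 0.5298
  upper = min{1, (1 − p₀)/p₁} = 0.63093 / 0.78493 ≈ 0.8038

0.530 ≤ PN ≤ 0.804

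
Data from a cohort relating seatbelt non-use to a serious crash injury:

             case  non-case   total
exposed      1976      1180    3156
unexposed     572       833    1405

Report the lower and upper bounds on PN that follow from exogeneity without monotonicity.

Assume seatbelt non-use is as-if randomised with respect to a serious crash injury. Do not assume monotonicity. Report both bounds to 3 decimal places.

0.350 ≤ PN ≤ 0.947

p₁ = P(outcome | exposed) = 1976/3156 = 0.62611
p₀ = P(outcome | unexposed) = 572/1405 = 0.40712
Under exogeneity alone the bounds on PN are max{0,(p₁−p₀)/p₁} ≤ PN ≤ min{1,(1−p₀)/p₁}.
  lower = (p₁ − p₀)/p₁ = 0.21899 / 0.62611 ≈ 0.3498
  upper = min{1, (1 − p₀)/p₁} = 0.59288 / 0.62611 ≈ 0.9469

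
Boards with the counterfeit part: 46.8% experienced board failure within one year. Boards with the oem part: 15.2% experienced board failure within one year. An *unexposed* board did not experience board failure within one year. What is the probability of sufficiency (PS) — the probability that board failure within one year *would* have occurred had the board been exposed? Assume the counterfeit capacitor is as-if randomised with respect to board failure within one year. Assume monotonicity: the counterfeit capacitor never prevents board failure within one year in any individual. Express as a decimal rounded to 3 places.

PS ≈ 0.373

p₁ = 0.468, p₀ = 0.152.
Under exogeneity and monotonicity, PS = (p₁ − p₀) / (1 − p₀).
PS = (0.468 − 0.152) / (1 − 0.152) = 0.316 / 0.848 ≈ 0.3726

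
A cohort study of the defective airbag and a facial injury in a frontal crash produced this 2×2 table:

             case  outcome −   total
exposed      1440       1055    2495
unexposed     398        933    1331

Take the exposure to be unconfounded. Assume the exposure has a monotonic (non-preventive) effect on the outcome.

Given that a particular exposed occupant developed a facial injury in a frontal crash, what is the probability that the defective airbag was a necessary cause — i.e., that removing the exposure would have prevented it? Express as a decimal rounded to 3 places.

p₁ = P(outcome | exposed) = 1440/2495 = 0.57715
p₀ = P(outcome | unexposed) = 398/1331 = 0.29902
Under exogeneity and monotonicity, PN = (p₁ − p₀)/p₁.
PN = (0.57715 − 0.29902) / 0.57715 ≈ 0.4819

PN ≈ 0.482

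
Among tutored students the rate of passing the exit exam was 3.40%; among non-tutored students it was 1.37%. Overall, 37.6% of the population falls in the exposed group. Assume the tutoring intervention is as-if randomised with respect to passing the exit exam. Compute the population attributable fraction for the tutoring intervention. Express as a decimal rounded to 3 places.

p₁ = 0.034, p₀ = 0.0137.
Overall risk P(Y=1) = π·p₁ + (1−π)·p₀ = 0.376×0.034 + 0.624×0.0137 = 0.021333.
Under exogeneity, PAF = [P(Y=1) − p₀] / P(Y=1).
PAF = (0.021333 − 0.0137) / 0.021333 ≈ 0.3578

PAF ≈ 0.358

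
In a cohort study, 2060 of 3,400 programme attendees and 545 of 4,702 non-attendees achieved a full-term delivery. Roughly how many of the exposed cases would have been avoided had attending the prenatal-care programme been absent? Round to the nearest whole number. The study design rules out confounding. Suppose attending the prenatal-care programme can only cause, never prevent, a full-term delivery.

p₁ = P(outcome | exposed) = 2060/3400 = 0.60588
p₀ = P(outcome | unexposed) = 545/4702 = 0.11591
PN = (p₁ − p₀)/p₁ = (0.60588 − 0.11591) / 0.60588 ≈ 0.80870.
Attributable cases ≈ PN × (exposed cases) = 0.80870 × 2060 ≈ 1665.91.

about 1666 cases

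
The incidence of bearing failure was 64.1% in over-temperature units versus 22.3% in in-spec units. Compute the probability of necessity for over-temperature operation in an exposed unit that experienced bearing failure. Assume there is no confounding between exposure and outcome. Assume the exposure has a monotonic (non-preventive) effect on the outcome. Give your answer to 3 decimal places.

p₁ = 0.641, p₀ = 0.223.
Under exogeneity and monotonicity, PN = (p₁ − p₀) / p₁.
PN = (0.641 − 0.223) / 0.641 = 0.418 / 0.641 ≈ 0.6521

PN ≈ 0.652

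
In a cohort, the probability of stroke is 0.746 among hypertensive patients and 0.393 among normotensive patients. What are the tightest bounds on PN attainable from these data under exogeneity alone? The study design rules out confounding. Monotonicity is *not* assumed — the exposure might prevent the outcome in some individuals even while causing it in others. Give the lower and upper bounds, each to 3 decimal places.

Let p₁ = 0.746, p₀ = 0.393.
Under exogeneity alone the bounds on PN are max{0,(p₁−p₀)/p₁} ≤ PN ≤ min{1,(1−p₀)/p₁}.
  lower = (p₁ − p₀)/p₁ = 0.353 / 0.746 ≈ 0.4732
  upper = min{1, (1 − p₀)/p₁} = 0.607 / 0.746 ≈ 0.8137

0.473 ≤ PN ≤ 0.814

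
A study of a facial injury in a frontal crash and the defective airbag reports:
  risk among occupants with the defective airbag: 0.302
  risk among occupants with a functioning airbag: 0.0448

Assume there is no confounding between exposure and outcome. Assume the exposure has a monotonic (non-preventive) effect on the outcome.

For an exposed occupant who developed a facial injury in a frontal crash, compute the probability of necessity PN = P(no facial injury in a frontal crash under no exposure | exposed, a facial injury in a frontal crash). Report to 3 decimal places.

Let p₁ = 0.302, p₀ = 0.0448.
Under exogeneity and monotonicity, PN = (p₁ − p₀) / p₁.
PN = (0.302 − 0.0448) / 0.302 = 0.2572 / 0.302 ≈ 0.8517

PN ≈ 0.852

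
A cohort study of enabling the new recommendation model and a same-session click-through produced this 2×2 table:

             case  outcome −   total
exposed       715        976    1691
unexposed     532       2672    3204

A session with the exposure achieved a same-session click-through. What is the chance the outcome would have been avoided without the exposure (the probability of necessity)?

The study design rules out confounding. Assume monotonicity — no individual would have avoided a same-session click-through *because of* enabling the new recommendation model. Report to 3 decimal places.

PN ≈ 0.607

p₁ = P(outcome | exposed) = 715/1691 = 0.42283
p₀ = P(outcome | unexposed) = 532/3204 = 0.16604
Under exogeneity and monotonicity, PN = (p₁ − p₀)/p₁.
PN = (0.42283 − 0.16604) / 0.42283 ≈ 0.6073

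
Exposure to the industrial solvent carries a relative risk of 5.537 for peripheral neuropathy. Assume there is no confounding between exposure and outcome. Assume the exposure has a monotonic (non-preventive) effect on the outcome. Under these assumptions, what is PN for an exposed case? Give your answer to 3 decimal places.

Under exogeneity and monotonicity, PN = (RR − 1) / RR = 1 − 1/RR.
PN = (5.537 − 1) / 5.537 = 4.537 / 5.537 ≈ 0.8194

PN ≈ 0.819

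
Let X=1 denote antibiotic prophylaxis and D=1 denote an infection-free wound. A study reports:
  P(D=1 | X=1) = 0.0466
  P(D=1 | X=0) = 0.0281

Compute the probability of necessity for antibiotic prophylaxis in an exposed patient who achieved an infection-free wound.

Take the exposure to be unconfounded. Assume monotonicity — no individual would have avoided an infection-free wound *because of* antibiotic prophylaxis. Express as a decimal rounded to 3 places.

Let p₁ = 0.0466, p₀ = 0.0281.
Under exogeneity and monotonicity, PN = (p₁ − p₀) / p₁.
PN = (0.0466 − 0.0281) / 0.0466 = 0.0185 / 0.0466 ≈ 0.3970

PN ≈ 0.397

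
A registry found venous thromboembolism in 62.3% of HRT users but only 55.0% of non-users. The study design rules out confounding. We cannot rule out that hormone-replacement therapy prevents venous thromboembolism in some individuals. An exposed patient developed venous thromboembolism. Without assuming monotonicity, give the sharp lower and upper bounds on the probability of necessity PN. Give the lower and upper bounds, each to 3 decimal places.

0.117 ≤ PN ≤ 0.722

p₁ = 0.623, p₀ = 0.55.
Under exogeneity alone the bounds on PN are max{0,(p₁−p₀)/p₁} ≤ PN ≤ min{1,(1−p₀)/p₁}.
  lower = (p₁ − p₀)/p₁ = 0.073 / 0.623 ≈ 0.1172
  upper = min{1, (1 − p₀)/p₁} = 0.45 / 0.623 ≈ 0.7223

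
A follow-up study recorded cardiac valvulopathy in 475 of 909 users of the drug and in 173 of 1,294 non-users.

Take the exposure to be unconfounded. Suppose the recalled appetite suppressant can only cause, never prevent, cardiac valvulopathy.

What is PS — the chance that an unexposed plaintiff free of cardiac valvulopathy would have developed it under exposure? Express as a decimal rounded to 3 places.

p₁ = P(outcome | exposed) = 475/909 = 0.52255
p₀ = P(outcome | unexposed) = 173/1294 = 0.13369
Under exogeneity and monotonicity, PS = (p₁ − p₀) / (1 − p₀).
PS = (0.52255 − 0.13369) / (1 − 0.13369) = 0.38886 / 0.86631 ≈ 0.4489

PS ≈ 0.449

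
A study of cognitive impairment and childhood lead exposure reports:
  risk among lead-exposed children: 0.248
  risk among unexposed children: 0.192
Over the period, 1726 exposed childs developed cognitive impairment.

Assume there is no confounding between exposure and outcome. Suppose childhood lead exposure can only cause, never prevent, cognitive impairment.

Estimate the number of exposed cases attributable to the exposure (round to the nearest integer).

about 390 cases

Let p₁ = 0.248, p₀ = 0.192.
PN = (p₁ − p₀)/p₁ = (0.248 − 0.192) / 0.248 ≈ 0.22581.
Attributable cases ≈ PN × (exposed cases) = 0.22581 × 1726 ≈ 389.74.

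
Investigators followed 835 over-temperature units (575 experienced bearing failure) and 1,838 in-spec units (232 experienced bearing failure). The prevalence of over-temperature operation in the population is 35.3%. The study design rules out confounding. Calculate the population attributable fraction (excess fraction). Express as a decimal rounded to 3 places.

PAF ≈ 0.611

p₁ = P(outcome | exposed) = 575/835 = 0.68862
p₀ = P(outcome | unexposed) = 232/1838 = 0.12622
Overall risk P(Y=1) = π·p₁ + (1−π)·p₀ = 0.353×0.68862 + 0.647×0.12622 = 0.32475.
Under exogeneity, PAF = [P(Y=1) − p₀] / P(Y=1).
PAF = (0.32475 − 0.12622) / 0.32475 ≈ 0.6113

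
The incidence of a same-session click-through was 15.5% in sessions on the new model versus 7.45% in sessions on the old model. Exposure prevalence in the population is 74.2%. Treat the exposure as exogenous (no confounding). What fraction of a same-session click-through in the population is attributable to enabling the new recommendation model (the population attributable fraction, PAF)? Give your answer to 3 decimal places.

p₁ = 0.155, p₀ = 0.0745.
Overall risk P(Y=1) = π·p₁ + (1−π)·p₀ = 0.742×0.155 + 0.258×0.0745 = 0.13423.
Under exogeneity, PAF = [P(Y=1) − p₀] / P(Y=1).
PAF = (0.13423 − 0.0745) / 0.13423 ≈ 0.4450

PAF ≈ 0.445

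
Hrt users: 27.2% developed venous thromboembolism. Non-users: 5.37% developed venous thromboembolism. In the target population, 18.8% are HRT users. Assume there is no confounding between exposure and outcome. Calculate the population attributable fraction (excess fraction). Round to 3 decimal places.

PAF ≈ 0.433

p₁ = 0.272, p₀ = 0.0537.
Overall risk P(Y=1) = π·p₁ + (1−π)·p₀ = 0.188×0.272 + 0.812×0.0537 = 0.09474.
Under exogeneity, PAF = [P(Y=1) − p₀] / P(Y=1).
PAF = (0.09474 − 0.0537) / 0.09474 ≈ 0.4332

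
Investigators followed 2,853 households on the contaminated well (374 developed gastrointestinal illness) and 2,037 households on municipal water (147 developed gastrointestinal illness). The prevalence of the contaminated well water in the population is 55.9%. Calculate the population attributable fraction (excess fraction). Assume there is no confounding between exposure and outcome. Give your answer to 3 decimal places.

PAF ≈ 0.313

p₁ = P(outcome | exposed) = 374/2853 = 0.13109
p₀ = P(outcome | unexposed) = 147/2037 = 0.072165
Overall risk P(Y=1) = π·p₁ + (1−π)·p₀ = 0.559×0.13109 + 0.441×0.072165 = 0.1051.
Under exogeneity, PAF = [P(Y=1) − p₀] / P(Y=1).
PAF = (0.1051 − 0.072165) / 0.1051 ≈ 0.3134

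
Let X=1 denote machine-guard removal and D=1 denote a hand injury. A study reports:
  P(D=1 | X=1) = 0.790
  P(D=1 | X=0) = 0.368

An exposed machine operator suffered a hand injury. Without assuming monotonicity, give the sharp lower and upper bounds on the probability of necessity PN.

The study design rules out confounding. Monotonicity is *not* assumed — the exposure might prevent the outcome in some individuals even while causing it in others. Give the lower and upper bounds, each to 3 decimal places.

Let p₁ = 0.79, p₀ = 0.368.
Under exogeneity alone the bounds on PN are max{0,(p₁−p₀)/p₁} ≤ PN ≤ min{1,(1−p₀)/p₁}.
  lower = (p₁ − p₀)/p₁ = 0.422 / 0.79 ≈ 0.5342
  upper = min{1, (1 − p₀)/p₁} = 0.632 / 0.79 ≈ 0.8000

0.534 ≤ PN ≤ 0.800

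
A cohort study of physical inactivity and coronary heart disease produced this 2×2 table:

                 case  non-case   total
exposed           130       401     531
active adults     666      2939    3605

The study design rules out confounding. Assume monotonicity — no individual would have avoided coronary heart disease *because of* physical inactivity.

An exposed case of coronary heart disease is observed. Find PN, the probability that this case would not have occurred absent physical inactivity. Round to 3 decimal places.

PN ≈ 0.245

p₁ = P(outcome | exposed) = 130/531 = 0.24482
p₀ = P(outcome | unexposed) = 666/3605 = 0.18474
Under exogeneity and monotonicity, PN = (p₁ − p₀)/p₁.
PN = (0.24482 − 0.18474) / 0.24482 ≈ 0.2454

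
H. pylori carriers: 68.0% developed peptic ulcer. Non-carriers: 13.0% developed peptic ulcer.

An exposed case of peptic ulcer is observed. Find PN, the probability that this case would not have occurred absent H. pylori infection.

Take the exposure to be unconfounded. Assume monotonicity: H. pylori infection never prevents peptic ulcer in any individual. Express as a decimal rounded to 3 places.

p₁ = 0.68, p₀ = 0.13.
Under exogeneity and monotonicity, PN = (p₁ − p₀) / p₁.
PN = (0.68 − 0.13) / 0.68 = 0.55 / 0.68 ≈ 0.8088

PN ≈ 0.809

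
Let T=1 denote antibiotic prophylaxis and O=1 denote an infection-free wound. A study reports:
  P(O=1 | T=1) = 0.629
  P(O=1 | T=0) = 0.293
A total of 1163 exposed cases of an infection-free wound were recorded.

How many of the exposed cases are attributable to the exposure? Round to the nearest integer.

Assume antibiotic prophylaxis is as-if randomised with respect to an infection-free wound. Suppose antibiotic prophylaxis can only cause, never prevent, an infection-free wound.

Let p₁ = 0.629, p₀ = 0.293.
PN = (p₁ − p₀)/p₁ = (0.629 − 0.293) / 0.629 ≈ 0.53418.
Attributable cases ≈ PN × (exposed cases) = 0.53418 × 1163 ≈ 621.25.

about 621 cases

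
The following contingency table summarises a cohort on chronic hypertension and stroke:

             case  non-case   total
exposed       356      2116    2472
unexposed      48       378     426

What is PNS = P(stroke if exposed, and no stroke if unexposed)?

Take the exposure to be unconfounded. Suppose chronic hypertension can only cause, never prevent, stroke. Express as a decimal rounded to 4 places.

PNS ≈ 0.0313

p₁ = P(outcome | exposed) = 356/2472 = 0.14401
p₀ = P(outcome | unexposed) = 48/426 = 0.11268
Under exogeneity and monotonicity, PNS = p₁ − p₀.
PNS = 0.14401 − 0.11268 = 0.031337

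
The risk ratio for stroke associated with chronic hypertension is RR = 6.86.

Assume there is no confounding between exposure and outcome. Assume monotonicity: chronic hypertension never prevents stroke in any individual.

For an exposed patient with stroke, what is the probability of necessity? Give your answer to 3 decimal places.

Under exogeneity and monotonicity, PN = (RR − 1) / RR = 1 − 1/RR.
PN = (6.86 − 1) / 6.86 = 5.86 / 6.86 ≈ 0.8542

PN ≈ 0.854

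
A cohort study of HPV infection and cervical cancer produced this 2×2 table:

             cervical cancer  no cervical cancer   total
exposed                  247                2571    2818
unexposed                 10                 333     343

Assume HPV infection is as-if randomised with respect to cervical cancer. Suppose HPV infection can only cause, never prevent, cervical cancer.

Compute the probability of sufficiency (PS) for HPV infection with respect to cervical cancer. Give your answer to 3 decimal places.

p₁ = P(outcome | exposed) = 247/2818 = 0.087651
p₀ = P(outcome | unexposed) = 10/343 = 0.029155
Under exogeneity and monotonicity, PS = (p₁ − p₀) / (1 − p₀).
PS = (0.087651 − 0.029155) / (1 − 0.029155) = 0.058496 / 0.97085 ≈ 0.0603

PS ≈ 0.060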